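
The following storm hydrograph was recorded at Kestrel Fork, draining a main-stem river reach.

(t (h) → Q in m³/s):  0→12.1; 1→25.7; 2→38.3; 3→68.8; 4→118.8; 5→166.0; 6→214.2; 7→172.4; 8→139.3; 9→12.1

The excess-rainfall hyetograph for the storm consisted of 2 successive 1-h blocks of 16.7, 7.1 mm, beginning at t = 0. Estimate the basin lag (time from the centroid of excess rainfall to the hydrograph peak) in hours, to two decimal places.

t_L ≈ 5.20 h

Centroid of excess rainfall: t_c = Σ P_i·t̄_i / ΣP_i = 0.7983 h (block centres at 0.5, 1.5 h).
Hydrograph peak occurs at t = 6 h, so basin lag t_L = 6 − 0.7983 = 5.20 h.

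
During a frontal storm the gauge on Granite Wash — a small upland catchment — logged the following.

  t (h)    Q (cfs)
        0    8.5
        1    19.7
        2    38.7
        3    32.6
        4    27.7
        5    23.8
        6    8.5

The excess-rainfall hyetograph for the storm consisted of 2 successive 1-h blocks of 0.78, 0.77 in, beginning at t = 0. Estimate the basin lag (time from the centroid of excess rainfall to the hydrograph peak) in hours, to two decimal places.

t_L ≈ 1.00 h

Centroid of excess rainfall: t_c = Σ P_i·t̄_i / ΣP_i = 0.9968 h (block centres at 0.5, 1.5 h).
Hydrograph peak occurs at t = 2 h, so basin lag t_L = 2 − 0.9968 = 1.00 h.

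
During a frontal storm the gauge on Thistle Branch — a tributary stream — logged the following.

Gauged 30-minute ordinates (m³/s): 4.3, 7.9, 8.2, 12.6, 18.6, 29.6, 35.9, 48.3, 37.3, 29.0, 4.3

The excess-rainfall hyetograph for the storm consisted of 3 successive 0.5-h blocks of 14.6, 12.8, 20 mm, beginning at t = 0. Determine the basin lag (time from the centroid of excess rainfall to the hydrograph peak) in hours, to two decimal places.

Centroid of excess rainfall: t_c = Σ P_i·t̄_i / ΣP_i = 0.8070 h (block centres at 0.25, 0.75, 1.25 h).
Hydrograph peak occurs at t = 3.5 h, so basin lag t_L = 3.5 − 0.8070 = 2.69 h.

t_L ≈ 2.69 h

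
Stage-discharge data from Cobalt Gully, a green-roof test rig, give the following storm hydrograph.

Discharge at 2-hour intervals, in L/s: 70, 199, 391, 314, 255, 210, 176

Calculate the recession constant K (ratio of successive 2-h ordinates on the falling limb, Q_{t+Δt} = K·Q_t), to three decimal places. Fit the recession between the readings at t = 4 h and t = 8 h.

Using the recession-limb readings at t = 4 h and t = 8 h: Q falls from 391 to 255 L/s over 2 intervals.
K = (Q₂/Q₁)^(1/2) = (255/391)^(1/2) = 0.808.

K ≈ 0.808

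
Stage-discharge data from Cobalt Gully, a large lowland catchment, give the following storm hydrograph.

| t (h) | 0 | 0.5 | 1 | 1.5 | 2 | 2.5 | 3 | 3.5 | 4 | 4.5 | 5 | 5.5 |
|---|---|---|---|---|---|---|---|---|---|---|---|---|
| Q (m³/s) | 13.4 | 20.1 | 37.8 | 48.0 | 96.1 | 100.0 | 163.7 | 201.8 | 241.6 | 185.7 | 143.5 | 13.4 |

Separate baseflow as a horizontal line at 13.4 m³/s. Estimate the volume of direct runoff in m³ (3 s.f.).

V ≈ 1.99 × 10^6 m³

Direct-runoff ordinates (Q − Q_b): 0.0, 6.7, 24.4, 34.6, 82.7, 86.6, 150.3, 188.4, 228.2, 172.3, 130.1, 0.0 m³/s.
ΣQ_DR = 1104 m³/s.
With Δt = 0.5 h = 1800 s, V = ΣQ_DR · Δt = 1104 × 1800 = 1.99 × 10^6 m³.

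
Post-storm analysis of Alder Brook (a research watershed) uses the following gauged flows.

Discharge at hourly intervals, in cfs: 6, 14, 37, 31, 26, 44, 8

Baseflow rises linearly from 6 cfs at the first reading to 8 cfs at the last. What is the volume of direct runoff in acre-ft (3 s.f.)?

V ≈ 9.67 acre-ft

Direct-runoff ordinates (Q − Q_b): 0.00, 7.67, 30.33, 24.00, 18.67, 36.33, 0.00 cfs.
ΣQ_DR = 117.0 cfs.
With Δt = 1 h = 3600 s, V = ΣQ_DR · Δt = 117.0 × 3600 = 4.21 × 10^5 ft³ = 9.67 acre-ft.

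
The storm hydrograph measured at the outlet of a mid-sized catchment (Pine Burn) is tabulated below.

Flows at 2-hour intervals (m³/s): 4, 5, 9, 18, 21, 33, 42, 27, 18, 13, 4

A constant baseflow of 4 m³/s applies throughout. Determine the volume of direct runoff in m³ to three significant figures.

V ≈ 1.08 × 10^6 m³

Direct-runoff ordinates (Q − Q_b): 0.0, 1.0, 5.0, 14.0, 17.0, 29.0, 38.0, 23.0, 14.0, 9.0, 0.0 m³/s.
ΣQ_DR = 150.0 m³/s.
With Δt = 2 h = 7200 s, V = ΣQ_DR · Δt = 150.0 × 7200 = 1.08 × 10^6 m³.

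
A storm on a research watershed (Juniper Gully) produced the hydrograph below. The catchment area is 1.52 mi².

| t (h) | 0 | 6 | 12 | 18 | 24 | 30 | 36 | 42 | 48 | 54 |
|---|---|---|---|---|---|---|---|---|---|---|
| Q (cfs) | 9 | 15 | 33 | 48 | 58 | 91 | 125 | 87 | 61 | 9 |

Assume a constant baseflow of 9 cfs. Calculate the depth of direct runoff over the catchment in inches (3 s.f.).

d ≈ 2.73 in

Direct runoff: 0.0, 6.0, 24.0, 39.0, 49.0, 82.0, 116.0, 78.0, 52.0, 0.0 cfs; ΣQ_DR = 446.0 cfs.
V = ΣQ_DR · Δt = 446.0 × 21600 s = 9.634 × 10^6 ft³.
Over A = 1.52 mi², depth = V / A = 2.73 in.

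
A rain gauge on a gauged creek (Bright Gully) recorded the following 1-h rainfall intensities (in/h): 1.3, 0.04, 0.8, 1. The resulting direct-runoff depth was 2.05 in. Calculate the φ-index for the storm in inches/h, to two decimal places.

Only the 3 blocks with intensity above φ contribute runoff: 1.3, 0.8, 1 in/h.
Σ(I−φ)·Δt = d  ⇒  (1.3+0.8+1 − 3φ)·1 = 2.05
φ = (3.100 − 2.05/1) / 3 = 0.35 in/h.

φ ≈ 0.35 in/h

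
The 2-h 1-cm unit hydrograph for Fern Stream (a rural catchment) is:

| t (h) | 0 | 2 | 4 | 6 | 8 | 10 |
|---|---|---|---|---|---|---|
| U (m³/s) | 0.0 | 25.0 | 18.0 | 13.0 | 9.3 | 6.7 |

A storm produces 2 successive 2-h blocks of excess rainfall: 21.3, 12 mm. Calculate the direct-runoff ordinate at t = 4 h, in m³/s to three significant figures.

By discrete convolution, Q_j = Σ (P_i / 10 mm) · U_{j−i}.
At t = 4 h (j=2): Q = (21.3/10)·18.0 + (12/10)·25.0 = 68.3 m³/s.

Q ≈ 68.3 m³/s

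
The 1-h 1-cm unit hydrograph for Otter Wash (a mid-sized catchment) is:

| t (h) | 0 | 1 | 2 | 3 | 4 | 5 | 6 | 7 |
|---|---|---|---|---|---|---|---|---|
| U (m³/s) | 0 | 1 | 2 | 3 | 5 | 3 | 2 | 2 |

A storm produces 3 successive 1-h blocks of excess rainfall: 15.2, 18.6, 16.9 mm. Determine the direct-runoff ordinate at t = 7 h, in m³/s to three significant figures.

Q ≈ 11.8 m³/s

By discrete convolution, Q_j = Σ (P_i / 10 mm) · U_{j−i}.
At t = 7 h (j=7): Q = (15.2/10)·2 + (18.6/10)·2 + (16.9/10)·3 = 11.8 m³/s.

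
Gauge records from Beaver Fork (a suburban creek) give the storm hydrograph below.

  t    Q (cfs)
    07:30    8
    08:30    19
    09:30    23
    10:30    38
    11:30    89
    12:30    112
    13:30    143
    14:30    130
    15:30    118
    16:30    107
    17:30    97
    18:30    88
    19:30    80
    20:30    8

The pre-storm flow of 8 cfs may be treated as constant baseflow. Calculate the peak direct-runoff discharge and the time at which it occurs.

Q_p = 135.0 cfs at t = 13:30

Subtracting baseflow gives direct-runoff ordinates: 0.0, 11.0, 15.0, 30.0, 81.0, 104.0, 135.0, 122.0, 110.0, 99.0, 89.0, 80.0, 72.0, 0.0 cfs.
The maximum is 135.0 cfs, occurring at the reading for t = 13:30.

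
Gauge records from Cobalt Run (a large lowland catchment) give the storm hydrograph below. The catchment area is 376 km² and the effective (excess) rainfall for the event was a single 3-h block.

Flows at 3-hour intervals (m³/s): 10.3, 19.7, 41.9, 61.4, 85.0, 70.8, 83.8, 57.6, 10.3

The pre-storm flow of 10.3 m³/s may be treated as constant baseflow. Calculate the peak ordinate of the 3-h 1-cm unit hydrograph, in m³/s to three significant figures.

Direct runoff: 0.0, 9.4, 31.6, 51.1, 74.7, 60.5, 73.5, 47.3, 0.0 m³/s; ΣQ_DR = 348.1 m³/s, peak = 74.7 m³/s.
Runoff depth d = ΣQ_DR·Δt / A = 348.1 × 10800 / (376 km²) = 9.999 mm.
The 1-cm UH is the DRH scaled by (10 mm)/d, so U_p = 74.7 × 10/9.999 = 74.7 m³/s.

U_p ≈ 74.7 m³/s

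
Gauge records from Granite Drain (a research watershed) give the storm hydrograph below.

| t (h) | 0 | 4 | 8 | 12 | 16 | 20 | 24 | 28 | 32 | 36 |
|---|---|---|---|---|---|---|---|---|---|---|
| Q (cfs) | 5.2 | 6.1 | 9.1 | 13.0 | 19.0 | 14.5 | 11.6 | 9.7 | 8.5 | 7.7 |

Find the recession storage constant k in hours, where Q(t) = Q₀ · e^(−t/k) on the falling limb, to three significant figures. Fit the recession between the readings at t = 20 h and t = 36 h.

On the falling limb, Q drops from 14.5 to 7.7 cfs between t = 20 h and t = 36 h (Δt = 16 h).
k = −Δt / ln(Q₂/Q₁) = −16 / ln(7.7/14.5) = 25.3 h.

k ≈ 25.3 h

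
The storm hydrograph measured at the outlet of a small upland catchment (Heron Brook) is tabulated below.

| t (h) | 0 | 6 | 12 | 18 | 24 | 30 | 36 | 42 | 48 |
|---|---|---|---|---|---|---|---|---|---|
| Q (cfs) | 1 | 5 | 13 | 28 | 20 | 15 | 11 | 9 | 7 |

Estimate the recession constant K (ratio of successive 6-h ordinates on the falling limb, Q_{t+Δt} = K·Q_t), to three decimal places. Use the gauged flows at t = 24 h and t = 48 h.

K ≈ 0.769

Using the recession-limb readings at t = 24 h and t = 48 h: Q falls from 20 to 7 cfs over 4 intervals.
K = (Q₂/Q₁)^(1/4) = (7/20)^(1/4) = 0.769.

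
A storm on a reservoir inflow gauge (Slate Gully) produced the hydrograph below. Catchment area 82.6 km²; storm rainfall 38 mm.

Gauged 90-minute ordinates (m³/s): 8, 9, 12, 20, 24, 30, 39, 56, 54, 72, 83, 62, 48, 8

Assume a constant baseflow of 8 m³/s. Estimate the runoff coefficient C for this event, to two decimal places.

ΣQ_DR = 413.0 m³/s; V = ΣQ_DR·Δt = 2.230 × 10^6 m³.
Runoff depth d = V / A = 27.00 mm.
C = d / P = 27.00 / 38 = 0.71.

C ≈ 0.71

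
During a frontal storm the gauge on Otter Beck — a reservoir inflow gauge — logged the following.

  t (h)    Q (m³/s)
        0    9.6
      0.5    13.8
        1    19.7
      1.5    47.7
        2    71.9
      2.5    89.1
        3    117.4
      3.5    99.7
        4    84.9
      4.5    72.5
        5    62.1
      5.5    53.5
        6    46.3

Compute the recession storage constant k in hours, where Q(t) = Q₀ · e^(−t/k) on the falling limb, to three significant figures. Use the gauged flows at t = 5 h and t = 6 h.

k ≈ 3.41 h

On the falling limb, Q drops from 62.1 to 46.3 m³/s between t = 5 h and t = 6 h (Δt = 1 h).
k = −Δt / ln(Q₂/Q₁) = −1 / ln(46.3/62.1) = 3.41 h.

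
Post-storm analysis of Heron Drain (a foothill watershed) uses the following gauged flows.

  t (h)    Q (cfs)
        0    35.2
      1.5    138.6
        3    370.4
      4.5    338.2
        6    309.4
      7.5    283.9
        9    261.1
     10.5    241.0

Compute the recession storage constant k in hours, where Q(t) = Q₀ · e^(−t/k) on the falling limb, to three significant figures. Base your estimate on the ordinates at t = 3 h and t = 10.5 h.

k ≈ 17.5 h

On the falling limb, Q drops from 370.4 to 241.0 cfs between t = 3 h and t = 10.5 h (Δt = 7.5 h).
k = −Δt / ln(Q₂/Q₁) = −7.5 / ln(241.0/370.4) = 17.5 h.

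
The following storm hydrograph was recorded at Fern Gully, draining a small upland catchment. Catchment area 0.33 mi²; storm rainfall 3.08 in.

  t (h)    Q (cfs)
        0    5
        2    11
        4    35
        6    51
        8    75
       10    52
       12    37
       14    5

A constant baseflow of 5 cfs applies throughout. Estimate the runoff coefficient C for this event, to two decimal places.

ΣQ_DR = 231.0 cfs; V = ΣQ_DR·Δt = 1.663 × 10^6 ft³.
Runoff depth d = V / A = 2.169 in.
C = d / P = 2.169 / 3.08 = 0.70.

C ≈ 0.70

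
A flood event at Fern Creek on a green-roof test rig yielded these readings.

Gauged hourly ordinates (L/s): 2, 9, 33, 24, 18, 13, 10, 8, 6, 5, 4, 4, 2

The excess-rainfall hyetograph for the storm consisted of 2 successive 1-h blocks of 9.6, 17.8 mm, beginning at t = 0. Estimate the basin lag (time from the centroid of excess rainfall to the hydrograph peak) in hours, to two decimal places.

t_L ≈ 0.85 h

Centroid of excess rainfall: t_c = Σ P_i·t̄_i / ΣP_i = 1.1496 h (block centres at 0.5, 1.5 h).
Hydrograph peak occurs at t = 2 h, so basin lag t_L = 2 − 1.1496 = 0.85 h.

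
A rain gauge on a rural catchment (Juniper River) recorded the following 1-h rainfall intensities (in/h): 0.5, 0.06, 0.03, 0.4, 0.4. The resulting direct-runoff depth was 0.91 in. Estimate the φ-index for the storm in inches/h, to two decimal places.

φ ≈ 0.13 in/h

Only the 3 blocks with intensity above φ contribute runoff: 0.5, 0.4, 0.4 in/h.
Σ(I−φ)·Δt = d  ⇒  (0.5+0.4+0.4 − 3φ)·1 = 0.91
φ = (1.300 − 0.91/1) / 3 = 0.13 in/h.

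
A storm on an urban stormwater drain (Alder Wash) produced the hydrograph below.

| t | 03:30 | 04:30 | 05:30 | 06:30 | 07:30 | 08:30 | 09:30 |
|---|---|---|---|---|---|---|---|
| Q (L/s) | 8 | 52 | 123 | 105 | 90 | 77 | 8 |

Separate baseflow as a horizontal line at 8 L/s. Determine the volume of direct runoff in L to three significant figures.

V ≈ 1.47 × 10^6 L

Direct-runoff ordinates (Q − Q_b): 0.0, 44.0, 115.0, 97.0, 82.0, 69.0, 0.0 L/s.
ΣQ_DR = 407.0 L/s.
With Δt = 1 h = 3600 s, V = ΣQ_DR · Δt = 407.0 × 3600 = 1.47 × 10^6 L.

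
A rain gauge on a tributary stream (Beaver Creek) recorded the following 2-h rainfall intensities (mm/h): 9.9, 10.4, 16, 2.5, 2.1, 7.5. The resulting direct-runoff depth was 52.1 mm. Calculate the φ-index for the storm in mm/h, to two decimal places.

φ ≈ 4.44 mm/h

Only the 4 blocks with intensity above φ contribute runoff: 9.9, 10.4, 16, 7.5 mm/h.
Σ(I−φ)·Δt = d  ⇒  (9.9+10.4+16+7.5 − 4φ)·2 = 52.1
φ = (43.80 − 52.1/2) / 4 = 4.44 mm/h.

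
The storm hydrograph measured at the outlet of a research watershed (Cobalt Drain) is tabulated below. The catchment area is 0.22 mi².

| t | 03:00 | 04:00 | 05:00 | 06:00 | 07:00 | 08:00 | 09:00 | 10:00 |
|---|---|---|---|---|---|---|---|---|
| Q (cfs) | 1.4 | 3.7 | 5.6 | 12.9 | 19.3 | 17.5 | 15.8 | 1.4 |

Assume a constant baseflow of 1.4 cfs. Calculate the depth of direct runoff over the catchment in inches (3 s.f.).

d ≈ 0.468 in

Direct runoff: 0.0, 2.3, 4.2, 11.5, 17.9, 16.1, 14.4, 0.0 cfs; ΣQ_DR = 66.40 cfs.
V = ΣQ_DR · Δt = 66.40 × 3600 s = 2.390 × 10^5 ft³.
Over A = 0.22 mi², depth = V / A = 0.468 in.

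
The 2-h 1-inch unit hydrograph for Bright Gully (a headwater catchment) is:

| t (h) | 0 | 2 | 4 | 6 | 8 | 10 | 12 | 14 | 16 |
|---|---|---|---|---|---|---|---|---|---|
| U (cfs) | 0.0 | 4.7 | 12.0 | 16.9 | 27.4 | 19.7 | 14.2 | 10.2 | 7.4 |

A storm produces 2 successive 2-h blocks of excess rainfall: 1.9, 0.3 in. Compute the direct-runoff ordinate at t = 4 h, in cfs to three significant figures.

Q ≈ 24.2 cfs

By discrete convolution, Q_j = Σ (P_i / 1 in) · U_{j−i}.
At t = 4 h (j=2): Q = (1.9/1)·12.0 + (0.3/1)·4.7 = 24.2 cfs.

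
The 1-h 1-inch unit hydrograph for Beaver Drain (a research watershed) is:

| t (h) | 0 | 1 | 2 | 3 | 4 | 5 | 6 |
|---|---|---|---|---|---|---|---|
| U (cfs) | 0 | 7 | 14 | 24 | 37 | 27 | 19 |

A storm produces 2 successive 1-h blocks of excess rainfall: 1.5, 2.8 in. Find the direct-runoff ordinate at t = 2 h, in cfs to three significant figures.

By discrete convolution, Q_j = Σ (P_i / 1 in) · U_{j−i}.
At t = 2 h (j=2): Q = (1.5/1)·14 + (2.8/1)·7 = 40.6 cfs.

Q ≈ 40.6 cfs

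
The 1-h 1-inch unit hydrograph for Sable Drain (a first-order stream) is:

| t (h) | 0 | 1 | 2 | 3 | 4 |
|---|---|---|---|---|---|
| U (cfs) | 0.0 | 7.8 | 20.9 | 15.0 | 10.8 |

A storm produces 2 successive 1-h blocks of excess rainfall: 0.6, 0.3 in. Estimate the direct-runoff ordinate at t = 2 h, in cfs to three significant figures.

By discrete convolution, Q_j = Σ (P_i / 1 in) · U_{j−i}.
At t = 2 h (j=2): Q = (0.6/1)·20.9 + (0.3/1)·7.8 = 14.9 cfs.

Q ≈ 14.9 cfs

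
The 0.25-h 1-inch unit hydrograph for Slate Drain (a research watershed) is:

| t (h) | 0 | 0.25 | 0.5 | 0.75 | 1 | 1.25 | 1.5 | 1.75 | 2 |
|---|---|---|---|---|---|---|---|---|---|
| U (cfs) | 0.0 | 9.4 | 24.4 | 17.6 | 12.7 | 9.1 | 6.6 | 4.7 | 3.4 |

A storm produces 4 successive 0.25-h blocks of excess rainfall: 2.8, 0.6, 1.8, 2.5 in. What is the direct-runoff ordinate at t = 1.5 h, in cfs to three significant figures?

Q ≈ 90.8 cfs

By discrete convolution, Q_j = Σ (P_i / 1 in) · U_{j−i}.
At t = 1.5 h (j=6): Q = (2.8/1)·6.6 + (0.6/1)·9.1 + (1.8/1)·12.7 + (2.5/1)·17.6 = 90.8 cfs.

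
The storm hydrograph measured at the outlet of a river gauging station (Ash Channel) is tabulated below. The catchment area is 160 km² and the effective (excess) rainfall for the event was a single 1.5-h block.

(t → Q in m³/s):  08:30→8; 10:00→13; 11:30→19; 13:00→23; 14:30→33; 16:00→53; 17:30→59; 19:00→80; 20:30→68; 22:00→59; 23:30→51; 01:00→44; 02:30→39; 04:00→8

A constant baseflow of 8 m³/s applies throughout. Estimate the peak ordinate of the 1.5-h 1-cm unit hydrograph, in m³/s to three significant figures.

Direct runoff: 0.0, 5.0, 11.0, 15.0, 25.0, 45.0, 51.0, 72.0, 60.0, 51.0, 43.0, 36.0, 31.0, 0.0 m³/s; ΣQ_DR = 445.0 m³/s, peak = 72.0 m³/s.
Runoff depth d = ΣQ_DR·Δt / A = 445.0 × 5400 / (160 km²) = 15.02 mm.
The 1-cm UH is the DRH scaled by (10 mm)/d, so U_p = 72.0 × 10/15.02 = 47.9 m³/s.

U_p ≈ 47.9 m³/s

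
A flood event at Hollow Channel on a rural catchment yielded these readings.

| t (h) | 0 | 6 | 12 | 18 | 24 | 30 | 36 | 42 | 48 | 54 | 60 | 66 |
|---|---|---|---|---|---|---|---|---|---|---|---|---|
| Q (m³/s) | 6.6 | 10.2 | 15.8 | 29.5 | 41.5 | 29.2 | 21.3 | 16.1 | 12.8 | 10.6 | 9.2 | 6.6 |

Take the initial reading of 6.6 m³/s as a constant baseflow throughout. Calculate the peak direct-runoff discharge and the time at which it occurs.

Subtracting baseflow gives direct-runoff ordinates: 0.0, 3.6, 9.2, 22.9, 34.9, 22.6, 14.7, 9.5, 6.2, 4.0, 2.6, 0.0 m³/s.
The maximum is 34.9 m³/s, occurring at the reading for t = 24 h.

Q_p = 34.9 m³/s at t = 24 h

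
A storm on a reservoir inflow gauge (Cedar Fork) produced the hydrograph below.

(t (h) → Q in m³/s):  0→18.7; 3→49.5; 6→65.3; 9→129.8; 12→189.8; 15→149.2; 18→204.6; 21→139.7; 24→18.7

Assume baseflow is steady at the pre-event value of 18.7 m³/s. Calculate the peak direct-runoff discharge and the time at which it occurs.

Q_p = 185.9 m³/s at t = 18 h

Subtracting baseflow gives direct-runoff ordinates: 0.0, 30.8, 46.6, 111.1, 171.1, 130.5, 185.9, 121.0, 0.0 m³/s.
The maximum is 185.9 m³/s, occurring at the reading for t = 18 h.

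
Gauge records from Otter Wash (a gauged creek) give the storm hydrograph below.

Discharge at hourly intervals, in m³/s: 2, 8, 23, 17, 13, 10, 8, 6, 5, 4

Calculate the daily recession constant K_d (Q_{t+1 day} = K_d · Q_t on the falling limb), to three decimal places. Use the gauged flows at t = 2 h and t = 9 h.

Between t = 2 h and t = 9 h the flow falls from 23 to 4 m³/s over 7×1 h = 7 h.
Per-interval ratio K = (4/23)^(1/7) = 0.7789; K_d = K^(24/1) = 0.002.

K_d ≈ 0.002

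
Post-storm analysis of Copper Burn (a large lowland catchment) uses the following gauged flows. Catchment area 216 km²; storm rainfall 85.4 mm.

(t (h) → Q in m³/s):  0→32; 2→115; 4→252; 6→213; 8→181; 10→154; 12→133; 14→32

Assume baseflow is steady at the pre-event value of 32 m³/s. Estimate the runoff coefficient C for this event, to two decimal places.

C ≈ 0.33

ΣQ_DR = 856.0 m³/s; V = ΣQ_DR·Δt = 6.163 × 10^6 m³.
Runoff depth d = V / A = 28.53 mm.
C = d / P = 28.53 / 85.4 = 0.33.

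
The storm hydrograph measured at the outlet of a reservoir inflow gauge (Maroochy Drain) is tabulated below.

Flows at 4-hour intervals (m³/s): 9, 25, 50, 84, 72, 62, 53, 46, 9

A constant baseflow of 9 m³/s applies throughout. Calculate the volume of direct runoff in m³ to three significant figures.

V ≈ 4.74 × 10^6 m³

Direct-runoff ordinates (Q − Q_b): 0.0, 16.0, 41.0, 75.0, 63.0, 53.0, 44.0, 37.0, 0.0 m³/s.
ΣQ_DR = 329.0 m³/s.
With Δt = 4 h = 14400 s, V = ΣQ_DR · Δt = 329.0 × 14400 = 4.74 × 10^6 m³.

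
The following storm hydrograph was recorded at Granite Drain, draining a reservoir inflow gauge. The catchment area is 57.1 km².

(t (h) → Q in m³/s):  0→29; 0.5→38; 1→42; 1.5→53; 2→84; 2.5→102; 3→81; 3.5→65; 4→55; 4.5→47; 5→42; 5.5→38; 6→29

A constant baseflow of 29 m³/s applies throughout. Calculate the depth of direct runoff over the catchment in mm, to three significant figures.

d ≈ 10.3 mm

Direct runoff: 0.0, 9.0, 13.0, 24.0, 55.0, 73.0, 52.0, 36.0, 26.0, 18.0, 13.0, 9.0, 0.0 m³/s; ΣQ_DR = 328.0 m³/s.
V = ΣQ_DR · Δt = 328.0 × 1800 s = 5.904 × 10^5 m³.
Over A = 57.1 km², depth = V / A = 10.3 mm.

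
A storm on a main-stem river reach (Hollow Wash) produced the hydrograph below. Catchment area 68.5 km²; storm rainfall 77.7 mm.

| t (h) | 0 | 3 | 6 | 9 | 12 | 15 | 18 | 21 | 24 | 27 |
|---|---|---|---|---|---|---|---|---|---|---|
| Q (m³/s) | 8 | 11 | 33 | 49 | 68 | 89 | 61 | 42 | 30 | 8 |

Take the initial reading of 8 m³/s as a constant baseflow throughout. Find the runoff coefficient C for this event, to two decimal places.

ΣQ_DR = 319.0 m³/s; V = ΣQ_DR·Δt = 3.445 × 10^6 m³.
Runoff depth d = V / A = 50.29 mm.
C = d / P = 50.29 / 77.7 = 0.65.

C ≈ 0.65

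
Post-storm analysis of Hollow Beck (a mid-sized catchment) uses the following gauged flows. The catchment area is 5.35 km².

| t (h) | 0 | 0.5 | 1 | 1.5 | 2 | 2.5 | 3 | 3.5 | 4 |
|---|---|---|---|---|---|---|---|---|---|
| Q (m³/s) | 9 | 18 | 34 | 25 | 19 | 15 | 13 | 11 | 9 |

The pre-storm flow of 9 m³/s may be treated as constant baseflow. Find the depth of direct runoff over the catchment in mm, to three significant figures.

Direct runoff: 0.0, 9.0, 25.0, 16.0, 10.0, 6.0, 4.0, 2.0, 0.0 m³/s; ΣQ_DR = 72.00 m³/s.
V = ΣQ_DR · Δt = 72.00 × 1800 s = 1.296 × 10^5 m³.
Over A = 5.35 km², depth = V / A = 24.2 mm.

d ≈ 24.2 mm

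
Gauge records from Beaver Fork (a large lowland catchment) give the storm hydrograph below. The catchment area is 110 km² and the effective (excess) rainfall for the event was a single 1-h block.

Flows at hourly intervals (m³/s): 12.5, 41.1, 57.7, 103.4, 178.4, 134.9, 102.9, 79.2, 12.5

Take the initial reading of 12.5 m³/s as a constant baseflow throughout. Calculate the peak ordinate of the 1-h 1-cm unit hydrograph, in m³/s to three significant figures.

U_p ≈ 83.1 m³/s

Direct runoff: 0.0, 28.6, 45.2, 90.9, 165.9, 122.4, 90.4, 66.7, 0.0 m³/s; ΣQ_DR = 610.1 m³/s, peak = 165.9 m³/s.
Runoff depth d = ΣQ_DR·Δt / A = 610.1 × 3600 / (110 km²) = 19.97 mm.
The 1-cm UH is the DRH scaled by (10 mm)/d, so U_p = 165.9 × 10/19.97 = 83.1 m³/s.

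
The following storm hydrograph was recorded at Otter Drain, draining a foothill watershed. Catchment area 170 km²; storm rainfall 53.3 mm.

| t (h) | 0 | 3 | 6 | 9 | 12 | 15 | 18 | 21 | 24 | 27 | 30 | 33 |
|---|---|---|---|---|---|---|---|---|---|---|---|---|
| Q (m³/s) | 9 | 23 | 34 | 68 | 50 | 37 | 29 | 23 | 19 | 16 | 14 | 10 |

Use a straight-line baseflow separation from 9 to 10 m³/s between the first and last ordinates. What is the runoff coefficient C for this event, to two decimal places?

C ≈ 0.26

ΣQ_DR = 218.0 m³/s; V = ΣQ_DR·Δt = 2.354 × 10^6 m³.
Runoff depth d = V / A = 13.85 mm.
C = d / P = 13.85 / 53.3 = 0.26.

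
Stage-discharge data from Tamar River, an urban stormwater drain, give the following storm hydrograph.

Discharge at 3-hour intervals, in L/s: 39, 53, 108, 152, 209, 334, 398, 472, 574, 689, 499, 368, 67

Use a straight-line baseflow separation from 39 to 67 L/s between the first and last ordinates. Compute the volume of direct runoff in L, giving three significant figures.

V ≈ 3.53 × 10^7 L

Direct-runoff ordinates (Q − Q_b): 0.00, 11.67, 64.33, 106.00, 160.67, 283.33, 345.00, 416.67, 516.33, 629.00, 436.67, 303.33, 0.00 L/s.
ΣQ_DR = 3273 L/s.
With Δt = 3 h = 10800 s, V = ΣQ_DR · Δt = 3273 × 10800 = 3.53 × 10^7 L.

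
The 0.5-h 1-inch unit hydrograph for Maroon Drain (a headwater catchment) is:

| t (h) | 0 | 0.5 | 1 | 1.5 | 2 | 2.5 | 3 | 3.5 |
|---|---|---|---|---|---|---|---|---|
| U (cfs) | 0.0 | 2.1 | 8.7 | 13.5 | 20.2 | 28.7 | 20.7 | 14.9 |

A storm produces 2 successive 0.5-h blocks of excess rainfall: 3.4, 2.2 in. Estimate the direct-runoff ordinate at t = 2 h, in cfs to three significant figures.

Q ≈ 98.4 cfs

By discrete convolution, Q_j = Σ (P_i / 1 in) · U_{j−i}.
At t = 2 h (j=4): Q = (3.4/1)·20.2 + (2.2/1)·13.5 = 98.4 cfs.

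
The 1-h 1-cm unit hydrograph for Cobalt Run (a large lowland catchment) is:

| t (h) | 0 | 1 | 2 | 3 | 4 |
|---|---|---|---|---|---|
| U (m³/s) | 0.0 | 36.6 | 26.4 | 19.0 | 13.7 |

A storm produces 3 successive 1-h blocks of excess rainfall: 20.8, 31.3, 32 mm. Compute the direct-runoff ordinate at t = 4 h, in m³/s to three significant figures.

Q ≈ 172 m³/s

By discrete convolution, Q_j = Σ (P_i / 10 mm) · U_{j−i}.
At t = 4 h (j=4): Q = (20.8/10)·13.7 + (31.3/10)·19.0 + (32/10)·26.4 = 172 m³/s.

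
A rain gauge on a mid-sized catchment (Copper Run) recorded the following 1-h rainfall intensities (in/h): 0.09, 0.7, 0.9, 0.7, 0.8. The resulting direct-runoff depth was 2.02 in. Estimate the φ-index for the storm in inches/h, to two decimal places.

φ ≈ 0.27 in/h

Only the 4 blocks with intensity above φ contribute runoff: 0.7, 0.9, 0.7, 0.8 in/h.
Σ(I−φ)·Δt = d  ⇒  (0.7+0.9+0.7+0.8 − 4φ)·1 = 2.02
φ = (3.100 − 2.02/1) / 4 = 0.27 in/h.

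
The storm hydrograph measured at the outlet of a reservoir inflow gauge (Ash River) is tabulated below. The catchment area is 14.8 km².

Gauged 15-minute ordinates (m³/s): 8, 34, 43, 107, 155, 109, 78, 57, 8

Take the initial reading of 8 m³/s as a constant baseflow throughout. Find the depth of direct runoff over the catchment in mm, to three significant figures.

Direct runoff: 0.0, 26.0, 35.0, 99.0, 147.0, 101.0, 70.0, 49.0, 0.0 m³/s; ΣQ_DR = 527.0 m³/s.
V = ΣQ_DR · Δt = 527.0 × 900 s = 4.743 × 10^5 m³.
Over A = 14.8 km², depth = V / A = 32.0 mm.

d ≈ 32.0 mm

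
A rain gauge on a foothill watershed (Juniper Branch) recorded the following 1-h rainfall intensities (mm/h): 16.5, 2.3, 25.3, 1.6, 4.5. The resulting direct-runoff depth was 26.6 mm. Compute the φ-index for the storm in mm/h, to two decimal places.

φ ≈ 7.60 mm/h

Only the 2 blocks with intensity above φ contribute runoff: 16.5, 25.3 mm/h.
Σ(I−φ)·Δt = d  ⇒  (16.5+25.3 − 2φ)·1 = 26.6
φ = (41.80 − 26.6/1) / 2 = 7.60 mm/h.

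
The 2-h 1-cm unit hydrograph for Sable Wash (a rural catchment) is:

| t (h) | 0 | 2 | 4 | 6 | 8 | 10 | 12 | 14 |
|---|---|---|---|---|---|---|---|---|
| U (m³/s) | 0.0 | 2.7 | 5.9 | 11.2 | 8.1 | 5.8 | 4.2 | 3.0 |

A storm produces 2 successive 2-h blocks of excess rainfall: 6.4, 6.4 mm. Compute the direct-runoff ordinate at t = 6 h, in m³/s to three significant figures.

Q ≈ 10.9 m³/s

By discrete convolution, Q_j = Σ (P_i / 10 mm) · U_{j−i}.
At t = 6 h (j=3): Q = (6.4/10)·11.2 + (6.4/10)·5.9 = 10.9 m³/s.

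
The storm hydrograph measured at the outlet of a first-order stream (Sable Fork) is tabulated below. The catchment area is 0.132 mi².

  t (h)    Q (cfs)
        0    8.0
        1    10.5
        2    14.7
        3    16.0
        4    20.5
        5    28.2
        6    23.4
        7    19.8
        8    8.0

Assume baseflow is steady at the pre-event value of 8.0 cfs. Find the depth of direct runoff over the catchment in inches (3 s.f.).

d ≈ 0.905 in

Direct runoff: 0.0, 2.5, 6.7, 8.0, 12.5, 20.2, 15.4, 11.8, 0.0 cfs; ΣQ_DR = 77.10 cfs.
V = ΣQ_DR · Δt = 77.10 × 3600 s = 2.776 × 10^5 ft³.
Over A = 0.132 mi², depth = V / A = 0.905 in.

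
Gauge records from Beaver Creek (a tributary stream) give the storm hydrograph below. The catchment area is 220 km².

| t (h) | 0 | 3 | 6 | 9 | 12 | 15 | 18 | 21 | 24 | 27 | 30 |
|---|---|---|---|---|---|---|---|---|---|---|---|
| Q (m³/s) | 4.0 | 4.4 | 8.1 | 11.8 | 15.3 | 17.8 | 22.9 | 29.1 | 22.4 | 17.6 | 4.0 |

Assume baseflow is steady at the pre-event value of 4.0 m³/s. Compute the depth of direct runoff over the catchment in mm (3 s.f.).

d ≈ 5.57 mm

Direct runoff: 0.0, 0.4, 4.1, 7.8, 11.3, 13.8, 18.9, 25.1, 18.4, 13.6, 0.0 m³/s; ΣQ_DR = 113.4 m³/s.
V = ΣQ_DR · Δt = 113.4 × 10800 s = 1.225 × 10^6 m³.
Over A = 220 km², depth = V / A = 5.57 mm.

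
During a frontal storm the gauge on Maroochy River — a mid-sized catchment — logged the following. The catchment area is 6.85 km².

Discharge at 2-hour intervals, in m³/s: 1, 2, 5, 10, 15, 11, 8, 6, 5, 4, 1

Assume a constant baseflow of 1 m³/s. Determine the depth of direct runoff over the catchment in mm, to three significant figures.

Direct runoff: 0.0, 1.0, 4.0, 9.0, 14.0, 10.0, 7.0, 5.0, 4.0, 3.0, 0.0 m³/s; ΣQ_DR = 57.00 m³/s.
V = ΣQ_DR · Δt = 57.00 × 7200 s = 4.104 × 10^5 m³.
Over A = 6.85 km², depth = V / A = 59.9 mm.

d ≈ 59.9 mm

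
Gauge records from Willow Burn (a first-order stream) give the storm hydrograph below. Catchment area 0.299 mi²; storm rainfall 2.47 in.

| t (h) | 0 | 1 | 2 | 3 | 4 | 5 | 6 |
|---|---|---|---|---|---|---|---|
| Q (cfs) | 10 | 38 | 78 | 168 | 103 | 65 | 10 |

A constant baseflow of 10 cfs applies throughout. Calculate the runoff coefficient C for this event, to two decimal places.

C ≈ 0.84

ΣQ_DR = 402.0 cfs; V = ΣQ_DR·Δt = 1.447 × 10^6 ft³.
Runoff depth d = V / A = 2.083 in.
C = d / P = 2.083 / 2.47 = 0.84.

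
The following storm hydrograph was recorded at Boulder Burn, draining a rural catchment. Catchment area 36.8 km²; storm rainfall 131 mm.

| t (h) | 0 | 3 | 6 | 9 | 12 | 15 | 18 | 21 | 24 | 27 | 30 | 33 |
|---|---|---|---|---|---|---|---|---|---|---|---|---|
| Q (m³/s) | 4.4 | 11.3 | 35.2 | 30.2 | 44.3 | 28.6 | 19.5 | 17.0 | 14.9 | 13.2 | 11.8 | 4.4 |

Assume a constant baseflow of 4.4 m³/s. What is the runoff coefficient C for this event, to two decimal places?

C ≈ 0.41

ΣQ_DR = 182.0 m³/s; V = ΣQ_DR·Δt = 1.966 × 10^6 m³.
Runoff depth d = V / A = 53.41 mm.
C = d / P = 53.41 / 131 = 0.41.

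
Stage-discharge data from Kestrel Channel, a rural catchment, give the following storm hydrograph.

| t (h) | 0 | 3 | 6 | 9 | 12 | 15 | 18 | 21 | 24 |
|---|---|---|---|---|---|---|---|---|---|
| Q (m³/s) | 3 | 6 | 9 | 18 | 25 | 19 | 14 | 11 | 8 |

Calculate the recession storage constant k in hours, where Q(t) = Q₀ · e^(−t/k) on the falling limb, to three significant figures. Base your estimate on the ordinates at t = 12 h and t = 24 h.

On the falling limb, Q drops from 25 to 8 m³/s between t = 12 h and t = 24 h (Δt = 12 h).
k = −Δt / ln(Q₂/Q₁) = −12 / ln(8/25) = 10.5 h.

k ≈ 10.5 h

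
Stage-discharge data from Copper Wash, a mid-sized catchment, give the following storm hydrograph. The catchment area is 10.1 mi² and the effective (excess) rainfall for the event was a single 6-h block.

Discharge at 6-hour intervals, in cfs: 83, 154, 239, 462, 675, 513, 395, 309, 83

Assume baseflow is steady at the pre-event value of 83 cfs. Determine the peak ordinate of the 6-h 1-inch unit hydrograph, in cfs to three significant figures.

Direct runoff: 0.0, 71.0, 156.0, 379.0, 592.0, 430.0, 312.0, 226.0, 0.0 cfs; ΣQ_DR = 2166 cfs, peak = 592.0 cfs.
Runoff depth d = ΣQ_DR·Δt / A = 2166 × 21600 / (10.1 mi²) = 1.994 in.
The 1-inch UH is the DRH scaled by (1 in)/d, so U_p = 592.0 × 1/1.994 = 297 cfs.

U_p ≈ 297 cfs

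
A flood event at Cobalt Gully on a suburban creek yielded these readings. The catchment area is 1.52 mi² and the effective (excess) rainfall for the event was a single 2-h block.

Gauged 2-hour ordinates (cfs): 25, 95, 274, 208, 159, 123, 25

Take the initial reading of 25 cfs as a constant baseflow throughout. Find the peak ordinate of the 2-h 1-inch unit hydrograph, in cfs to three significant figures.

U_p ≈ 166 cfs

Direct runoff: 0.0, 70.0, 249.0, 183.0, 134.0, 98.0, 0.0 cfs; ΣQ_DR = 734.0 cfs, peak = 249.0 cfs.
Runoff depth d = ΣQ_DR·Δt / A = 734.0 × 7200 / (1.52 mi²) = 1.497 in.
The 1-inch UH is the DRH scaled by (1 in)/d, so U_p = 249.0 × 1/1.497 = 166 cfs.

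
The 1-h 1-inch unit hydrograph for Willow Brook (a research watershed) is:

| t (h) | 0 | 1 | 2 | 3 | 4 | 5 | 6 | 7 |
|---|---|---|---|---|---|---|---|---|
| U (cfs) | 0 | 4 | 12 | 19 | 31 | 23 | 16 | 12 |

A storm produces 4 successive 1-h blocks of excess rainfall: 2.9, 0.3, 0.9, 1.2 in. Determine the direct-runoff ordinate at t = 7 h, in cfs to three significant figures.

By discrete convolution, Q_j = Σ (P_i / 1 in) · U_{j−i}.
At t = 7 h (j=7): Q = (2.9/1)·12 + (0.3/1)·16 + (0.9/1)·23 + (1.2/1)·31 = 97.5 cfs.

Q ≈ 97.5 cfs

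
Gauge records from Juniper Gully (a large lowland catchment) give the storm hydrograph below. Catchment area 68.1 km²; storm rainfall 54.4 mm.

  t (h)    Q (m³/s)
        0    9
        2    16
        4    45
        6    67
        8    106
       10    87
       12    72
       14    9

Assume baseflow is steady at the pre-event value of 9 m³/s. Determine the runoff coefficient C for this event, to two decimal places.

ΣQ_DR = 339.0 m³/s; V = ΣQ_DR·Δt = 2.441 × 10^6 m³.
Runoff depth d = V / A = 35.84 mm.
C = d / P = 35.84 / 54.4 = 0.66.

C ≈ 0.66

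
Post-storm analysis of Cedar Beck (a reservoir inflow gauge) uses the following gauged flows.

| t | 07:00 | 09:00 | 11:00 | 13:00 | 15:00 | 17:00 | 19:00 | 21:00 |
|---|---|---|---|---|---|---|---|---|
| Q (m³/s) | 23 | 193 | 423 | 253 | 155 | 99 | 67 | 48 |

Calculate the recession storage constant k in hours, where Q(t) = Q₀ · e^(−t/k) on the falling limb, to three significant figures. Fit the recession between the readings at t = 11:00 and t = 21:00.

k ≈ 4.60 h

On the falling limb, Q drops from 423 to 48 m³/s between t = 11:00 and t = 21:00 (Δt = 10 h).
k = −Δt / ln(Q₂/Q₁) = −10 / ln(48/423) = 4.60 h.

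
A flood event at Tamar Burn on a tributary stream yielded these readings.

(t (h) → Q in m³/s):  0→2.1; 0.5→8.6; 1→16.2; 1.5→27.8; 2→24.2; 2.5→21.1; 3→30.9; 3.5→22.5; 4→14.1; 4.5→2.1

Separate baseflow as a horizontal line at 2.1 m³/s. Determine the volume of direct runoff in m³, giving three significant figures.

Direct-runoff ordinates (Q − Q_b): 0.0, 6.5, 14.1, 25.7, 22.1, 19.0, 28.8, 20.4, 12.0, 0.0 m³/s.
ΣQ_DR = 148.6 m³/s.
With Δt = 0.5 h = 1800 s, V = ΣQ_DR · Δt = 148.6 × 1800 = 2.67 × 10^5 m³.

V ≈ 2.67 × 10^5 m³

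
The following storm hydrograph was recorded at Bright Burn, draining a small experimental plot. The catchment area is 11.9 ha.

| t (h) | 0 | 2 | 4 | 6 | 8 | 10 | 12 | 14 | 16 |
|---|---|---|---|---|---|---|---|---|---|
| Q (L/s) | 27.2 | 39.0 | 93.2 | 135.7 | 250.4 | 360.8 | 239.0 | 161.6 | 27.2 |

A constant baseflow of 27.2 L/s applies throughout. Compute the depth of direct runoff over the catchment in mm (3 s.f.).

d ≈ 65.9 mm

Direct runoff: 0.0, 11.8, 66.0, 108.5, 223.2, 333.6, 211.8, 134.4, 0.0 L/s; ΣQ_DR = 1089 L/s.
V = ΣQ_DR · Δt = 1089 × 7200 s = 7.843 × 10^6 L.
Over A = 11.9 ha, depth = V / A = 65.9 mm.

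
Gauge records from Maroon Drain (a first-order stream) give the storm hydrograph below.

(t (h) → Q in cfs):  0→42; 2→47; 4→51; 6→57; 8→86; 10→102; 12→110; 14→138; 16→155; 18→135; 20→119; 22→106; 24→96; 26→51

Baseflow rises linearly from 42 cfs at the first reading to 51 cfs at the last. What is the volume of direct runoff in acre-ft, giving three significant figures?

Direct-runoff ordinates (Q − Q_b): 0.00, 4.31, 7.62, 12.92, 41.23, 56.54, 63.85, 91.15, 107.46, 86.77, 70.08, 56.38, 45.69, 0.00 cfs.
ΣQ_DR = 644.0 cfs.
With Δt = 2 h = 7200 s, V = ΣQ_DR · Δt = 644.0 × 7200 = 4.64 × 10^6 ft³ = 106 acre-ft.

V ≈ 106 acre-ft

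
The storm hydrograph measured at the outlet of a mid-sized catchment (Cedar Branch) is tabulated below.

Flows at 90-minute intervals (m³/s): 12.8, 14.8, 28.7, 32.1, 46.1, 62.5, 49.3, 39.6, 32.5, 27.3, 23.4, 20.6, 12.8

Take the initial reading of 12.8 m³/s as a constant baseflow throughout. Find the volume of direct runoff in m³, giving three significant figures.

V ≈ 1.27 × 10^6 m³

Direct-runoff ordinates (Q − Q_b): 0.0, 2.0, 15.9, 19.3, 33.3, 49.7, 36.5, 26.8, 19.7, 14.5, 10.6, 7.8, 0.0 m³/s.
ΣQ_DR = 236.1 m³/s.
With Δt = 1.5 h = 5400 s, V = ΣQ_DR · Δt = 236.1 × 5400 = 1.27 × 10^6 m³.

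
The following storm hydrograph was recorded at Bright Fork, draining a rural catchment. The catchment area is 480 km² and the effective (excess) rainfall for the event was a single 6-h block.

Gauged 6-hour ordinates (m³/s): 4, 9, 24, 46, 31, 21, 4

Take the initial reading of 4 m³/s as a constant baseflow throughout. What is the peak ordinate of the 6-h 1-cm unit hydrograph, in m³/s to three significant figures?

U_p ≈ 84.1 m³/s

Direct runoff: 0.0, 5.0, 20.0, 42.0, 27.0, 17.0, 0.0 m³/s; ΣQ_DR = 111.0 m³/s, peak = 42.0 m³/s.
Runoff depth d = ΣQ_DR·Δt / A = 111.0 × 21600 / (480 km²) = 4.995 mm.
The 1-cm UH is the DRH scaled by (10 mm)/d, so U_p = 42.0 × 10/4.995 = 84.1 m³/s.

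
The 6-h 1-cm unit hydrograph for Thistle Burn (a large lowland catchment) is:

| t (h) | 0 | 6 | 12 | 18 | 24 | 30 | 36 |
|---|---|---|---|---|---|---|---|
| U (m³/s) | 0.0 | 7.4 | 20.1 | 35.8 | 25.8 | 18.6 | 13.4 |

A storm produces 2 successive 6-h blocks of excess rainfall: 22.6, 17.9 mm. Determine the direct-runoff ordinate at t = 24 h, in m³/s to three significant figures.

Q ≈ 122 m³/s

By discrete convolution, Q_j = Σ (P_i / 10 mm) · U_{j−i}.
At t = 24 h (j=4): Q = (22.6/10)·25.8 + (17.9/10)·35.8 = 122 m³/s.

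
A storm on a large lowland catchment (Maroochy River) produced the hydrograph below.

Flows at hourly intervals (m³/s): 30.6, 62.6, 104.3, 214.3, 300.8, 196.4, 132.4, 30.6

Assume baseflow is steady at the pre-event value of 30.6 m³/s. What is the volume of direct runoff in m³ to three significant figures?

Direct-runoff ordinates (Q − Q_b): 0.0, 32.0, 73.7, 183.7, 270.2, 165.8, 101.8, 0.0 m³/s.
ΣQ_DR = 827.2 m³/s.
With Δt = 1 h = 3600 s, V = ΣQ_DR · Δt = 827.2 × 3600 = 2.98 × 10^6 m³.

V ≈ 2.98 × 10^6 m³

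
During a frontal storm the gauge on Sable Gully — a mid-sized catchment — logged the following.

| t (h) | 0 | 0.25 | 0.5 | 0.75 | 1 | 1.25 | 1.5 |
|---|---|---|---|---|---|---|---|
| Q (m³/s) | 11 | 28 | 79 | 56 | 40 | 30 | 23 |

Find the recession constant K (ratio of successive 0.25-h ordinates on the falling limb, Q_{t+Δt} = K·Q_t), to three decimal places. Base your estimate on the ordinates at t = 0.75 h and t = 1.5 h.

K ≈ 0.743

Using the recession-limb readings at t = 0.75 h and t = 1.5 h: Q falls from 56 to 23 m³/s over 3 intervals.
K = (Q₂/Q₁)^(1/3) = (23/56)^(1/3) = 0.743.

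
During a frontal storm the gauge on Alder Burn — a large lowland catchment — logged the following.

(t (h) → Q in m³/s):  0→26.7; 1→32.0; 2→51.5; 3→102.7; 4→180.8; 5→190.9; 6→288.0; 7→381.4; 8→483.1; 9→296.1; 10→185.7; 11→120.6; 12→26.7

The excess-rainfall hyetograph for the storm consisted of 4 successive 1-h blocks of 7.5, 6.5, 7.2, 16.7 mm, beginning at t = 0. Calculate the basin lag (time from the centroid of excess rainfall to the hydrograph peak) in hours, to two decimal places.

Centroid of excess rainfall: t_c = Σ P_i·t̄_i / ΣP_i = 2.3734 h (block centres at 0.5, 1.5, 2.5, 3.5 h).
Hydrograph peak occurs at t = 8 h, so basin lag t_L = 8 − 2.3734 = 5.63 h.

t_L ≈ 5.63 h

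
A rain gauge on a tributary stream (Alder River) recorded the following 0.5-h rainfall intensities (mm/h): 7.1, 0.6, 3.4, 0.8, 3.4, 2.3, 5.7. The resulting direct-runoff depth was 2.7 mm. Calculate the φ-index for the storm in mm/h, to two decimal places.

φ ≈ 3.70 mm/h

Only the 2 blocks with intensity above φ contribute runoff: 7.1, 5.7 mm/h.
Σ(I−φ)·Δt = d  ⇒  (7.1+5.7 − 2φ)·0.5 = 2.7
φ = (12.80 − 2.7/0.5) / 2 = 3.70 mm/h.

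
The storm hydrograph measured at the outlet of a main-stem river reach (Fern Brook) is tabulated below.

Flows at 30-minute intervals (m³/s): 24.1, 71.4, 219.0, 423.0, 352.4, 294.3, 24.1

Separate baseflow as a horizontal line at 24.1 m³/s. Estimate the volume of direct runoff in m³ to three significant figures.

Direct-runoff ordinates (Q − Q_b): 0.0, 47.3, 194.9, 398.9, 328.3, 270.2, 0.0 m³/s.
ΣQ_DR = 1240 m³/s.
With Δt = 0.5 h = 1800 s, V = ΣQ_DR · Δt = 1240 × 1800 = 2.23 × 10^6 m³.

V ≈ 2.23 × 10^6 m³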